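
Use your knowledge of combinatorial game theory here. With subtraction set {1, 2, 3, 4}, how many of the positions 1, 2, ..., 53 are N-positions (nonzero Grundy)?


Subtraction set S = {1, 2, 3, 4}, so G(n) = n mod 5.
G(n) = 0 when n is a multiple of 5.
Multiples of 5 in [1, 53]: 10
N-positions (nonzero Grundy) = 53 - 10 = 43

43


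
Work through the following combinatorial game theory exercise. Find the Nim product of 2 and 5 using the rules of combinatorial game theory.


Nim multiplication is bilinear over XOR: (u XOR v) * w = (u*w) XOR (v*w).
So we split each operand into its bit components and XOR the pairwise Nim products.
2 = 2 (as XOR of powers of 2).
5 = 1 + 4 (as XOR of powers of 2).
Using the standard Nim-product table on single bits:
  2*2 = 3,   2*4 = 8,   2*8 = 12,
  4*4 = 6,   4*8 = 11,  8*8 = 13,
and  1*x = x (identity), k*l = l*k (commutative).
Pairwise Nim products:
  2 * 1 = 2
  2 * 4 = 8
XOR them: 2 XOR 8 = 10.
Result: 2 * 5 = 10 (in Nim).

10


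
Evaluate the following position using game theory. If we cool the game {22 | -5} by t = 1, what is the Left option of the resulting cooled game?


Original game: {22 | -5} (a switch {a | b} with a > b).
Cooling by t (for t below the temperature (a - b)/2 = 27/2) taxes each move by t: {a | b} cooled by t is {a - t | b + t}.
Cooling amount: t = 1
Cooled Left option: 22 - 1 = 21
Cooled Right option: -5 + 1 = -4
Cooled game: {21 | -4}
Left option = 21

21


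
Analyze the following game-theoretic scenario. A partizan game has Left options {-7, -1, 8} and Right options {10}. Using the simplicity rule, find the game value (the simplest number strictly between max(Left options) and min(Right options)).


Left options: {-7, -1, 8}, max = 8
Right options: {10}, min = 10
All options are numbers and max(Left) < min(Right), so by the simplicity theorem the value is the simplest (earliest-born) number strictly between 8 and 10.
The only integer strictly between 8 and 10 is 9.
No non-integer in the interval can be simpler: if x is a non-integer in the interval, then floor(x) or ceil(x) also lies in the interval (the interval contains an integer), and both are proper prefixes of x's sign expansion, i.e. born earlier. So the game value is 9.
Game value = 9

9


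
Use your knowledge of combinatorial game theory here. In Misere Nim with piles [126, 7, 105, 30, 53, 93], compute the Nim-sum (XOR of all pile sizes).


We need the XOR (exclusive or) of all pile sizes.
After XOR-ing pile 1 (size 126): 0 XOR 126 = 126
After XOR-ing pile 2 (size 7): 126 XOR 7 = 121
After XOR-ing pile 3 (size 105): 121 XOR 105 = 16
After XOR-ing pile 4 (size 30): 16 XOR 30 = 14
After XOR-ing pile 5 (size 53): 14 XOR 53 = 59
After XOR-ing pile 6 (size 93): 59 XOR 93 = 102
The Nim-value of this position is 102.

102


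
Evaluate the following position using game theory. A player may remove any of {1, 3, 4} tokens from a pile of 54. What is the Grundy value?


The subtraction set is S = {1, 3, 4}.
G(k) = mex{ G(k - s) : s in S, s <= k }. We compute iteratively: G(0) = 0.
G(1) = mex({0}) = 1
G(2) = mex({1}) = 0
G(3) = mex({0}) = 1
G(4) = mex({0, 1}) = 2
G(5) = mex({0, 1, 2}) = 3
G(6) = mex({0, 1, 3}) = 2
G(7) = mex({1, 2}) = 0
G(8) = mex({0, 2, 3}) = 1
G(9) = mex({1, 2, 3}) = 0
G(10) = mex({0, 2}) = 1
Observe that G(7)..G(10) = 0, 1, 0, 1 repeats G(0)..G(3) = 0, 1, 0, 1.
For k >= max(S) = 4, G(k) is determined by the previous 4 values G(k-4)..G(k-1); a window of 4 consecutive values has recurred shifted by 7, so by induction G(k + 7) = G(k) for all k >= 0: the sequence is periodic from the start with period 7.
One period: G(0..6) = 0, 1, 0, 1, 2, 3, 2.
54 mod 7 = 5, so G(54) = G(5) = 3.

3


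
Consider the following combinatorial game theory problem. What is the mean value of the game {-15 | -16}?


Game = {-15 | -16}, a switch {a | b} with numbers a > b.
Its thermograph has left wall a - t and right wall b + t, which meet at t = (a - b)/2, where both equal (a + b)/2. So the mast (mean value) is at (a + b)/2.
Mean = (-15 + (-16))/2 = -31/2 = -31/2

-31/2


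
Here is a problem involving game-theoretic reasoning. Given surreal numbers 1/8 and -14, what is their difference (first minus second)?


x = 1/8, y = -14
Converting to common denominator: 8
x = 1/8, y = -112/8
x - y = 1/8 - -14 = 113/8

113/8


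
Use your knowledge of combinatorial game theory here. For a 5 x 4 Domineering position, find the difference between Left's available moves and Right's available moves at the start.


Board is 5 x 4 (rows x cols).
Left (vertical) placements: (rows-1) * cols = 4 * 4 = 16
Right (horizontal) placements: rows * (cols-1) = 5 * 3 = 15
Advantage = Left - Right = 16 - 15 = 1

1


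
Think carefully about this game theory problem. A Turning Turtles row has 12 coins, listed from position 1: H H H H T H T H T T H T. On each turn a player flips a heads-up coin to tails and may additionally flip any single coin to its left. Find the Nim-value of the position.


Coins: H H H H T H T H T T H T
Key fact: a single head at position k behaves exactly like a Nim heap of size k (turning it to T and optionally flipping a coin at j < k corresponds to moving the heap from k to j, or to 0), and heads combine as a disjunctive sum (two heads at the same place would cancel, matching j XOR j = 0). So the Nim-value is the XOR of the 1-indexed positions of the heads.
Face-up positions (1-indexed): [1, 2, 3, 4, 6, 8, 11]
XOR 0 with 1: 0 XOR 1 = 1
XOR 1 with 2: 1 XOR 2 = 3
XOR 3 with 3: 3 XOR 3 = 0
XOR 0 with 4: 0 XOR 4 = 4
XOR 4 with 6: 4 XOR 6 = 2
XOR 2 with 8: 2 XOR 8 = 10
XOR 10 with 11: 10 XOR 11 = 1
Nim-value = 1

1


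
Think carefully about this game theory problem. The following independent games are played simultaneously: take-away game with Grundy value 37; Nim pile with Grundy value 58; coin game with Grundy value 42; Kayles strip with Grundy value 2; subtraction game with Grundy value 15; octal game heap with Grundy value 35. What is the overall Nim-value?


By the Sprague-Grundy theorem, the Grundy value of a sum of games is the XOR of individual Grundy values.
take-away game: Grundy value = 37. Running XOR: 0 XOR 37 = 37
Nim pile: Grundy value = 58. Running XOR: 37 XOR 58 = 31
coin game: Grundy value = 42. Running XOR: 31 XOR 42 = 53
Kayles strip: Grundy value = 2. Running XOR: 53 XOR 2 = 55
subtraction game: Grundy value = 15. Running XOR: 55 XOR 15 = 56
octal game heap: Grundy value = 35. Running XOR: 56 XOR 35 = 27
The combined Grundy value is 27.

27


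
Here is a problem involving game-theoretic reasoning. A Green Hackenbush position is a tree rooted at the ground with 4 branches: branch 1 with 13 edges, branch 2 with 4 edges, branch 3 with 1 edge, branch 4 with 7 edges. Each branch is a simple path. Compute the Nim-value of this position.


The tree has 4 branches from the ground vertex.
In Green Hackenbush, the Nim-value of a simple path of length k is k.
Branch 1: length 13, Nim-value = 13
Branch 2: length 4, Nim-value = 4
Branch 3: length 1, Nim-value = 1
Branch 4: length 7, Nim-value = 7
Total Nim-value = XOR of all branch values:
0 XOR 13 = 13
13 XOR 4 = 9
9 XOR 1 = 8
8 XOR 7 = 15
Nim-value of the tree = 15

15


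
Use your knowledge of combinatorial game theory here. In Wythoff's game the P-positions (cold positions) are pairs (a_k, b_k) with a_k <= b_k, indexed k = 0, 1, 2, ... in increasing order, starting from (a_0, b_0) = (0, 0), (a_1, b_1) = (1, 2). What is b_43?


By Wythoff's theorem, a_k = floor(k * phi) and b_k = floor(k * phi^2) = a_k + k, where phi = (1 + sqrt(5))/2 is the golden ratio.
phi = (1 + sqrt(5))/2 = 1.618034
phi^2 = phi + 1 = 2.618034
k = 43
k * phi^2 = 43 * 2.618034 = 112.575462
b_43 = floor(k * phi^2) = 112 (check: a_43 + k = 69 + 43 = 112)

112


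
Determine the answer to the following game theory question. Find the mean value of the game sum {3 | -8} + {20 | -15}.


G1 = {3 | -8}, G2 = {20 | -15}
Each is a switch {a | b} with numbers a > b; its mean value is (a + b)/2, and mean value is additive over game sums: m(G1 + G2) = m(G1) + m(G2).
Mean of G1 = (3 + (-8))/2 = -5/2 = -5/2
Mean of G2 = (20 + (-15))/2 = 5/2 = 5/2
Mean of G1 + G2 = -5/2 + 5/2 = 0

0


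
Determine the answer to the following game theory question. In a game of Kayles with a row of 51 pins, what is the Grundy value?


Kayles: a move removes 1 or 2 adjacent pins from a contiguous row.
Removing pins from a row of k leaves two independent rows (a, b) with a + b = k - 1 (one pin) or a + b = k - 2 (two pins); an end removal gives a = 0.
By Sprague-Grundy, G(k) = mex{ G(a) XOR G(b) } over all these splits. G(0) = 0.
G(1): splits (0,0):0^0=0 -> mex({0}) = 1
G(2): splits (0,1):0^1=1 (0,0):0^0=0 -> mex({0, 1}) = 2
G(3): splits (0,2):0^2=2 (1,1):1^1=0 (0,1):0^1=1 -> mex({0, 1, 2}) = 3
G(4): splits (0,3):0^3=3 (1,2):1^2=3 (0,2):0^2=2 (1,1):1^1=0 -> mex({0, 2, 3}) = 1
G(5): splits (0,4):0^1=1 (1,3):1^3=2 (2,2):2^2=0 (0,3):0^3=3 (1,2):1^2=3 -> mex({0, 1, 2, 3}) = 4
G(6) = mex({0, 1, 2, 4}) = 3
G(7) = mex({0, 1, 3, 4, 5}) = 2
G(8) = mex({0, 2, 3, 5, 6}) = 1
G(9) = mex({0, 1, 2, 3, 6, 7}) = 4
G(10) = mex({0, 1, 3, 4, 5, 7}) = 2
G(11) = mex({0, 1, 2, 3, 4, 5}) = 6
G(12) = mex({0, 1, 2, 3, 5, 6, 7}) = 4
G(13) = mex({0, 2, 3, 4, 6, 7}) = 1
G(14) = mex({0, 1, 4, 5, 6, 7}) = 2
G(15) = mex({0, 1, 2, 3, 4, 5, 6}) = 7
G(16) = mex({0, 2, 3, 5, 6, 7}) = 1
G(17) = mex({0, 1, 2, 3, 5, 6, 7}) = 4
G(18) = mex({0, 1, 2, 4, 5, 6}) = 3
G(19) = mex({0, 1, 3, 4, 5, 7}) = 2
G(20) = mex({0, 2, 3, 4, 5, 6, 7}) = 1
G(21) = mex({0, 1, 2, 3, 5, 6, 7}) = 4
G(22) = mex({0, 1, 2, 3, 4, 5, 7}) = 6
G(23) = mex({0, 1, 2, 3, 4, 5, 6}) = 7
G(24) = mex({0, 1, 2, 3, 5, 6, 7}) = 4
G(25) = mex({0, 2, 3, 4, 6, 7}) = 1
G(26) = mex({0, 1, 3, 4, 5, 6, 7}) = 2
G(27) = mex({0, 1, 2, 3, 4, 5, 6, 7}) = 8
G(28) = mex({0, 1, 2, 3, 4, 6, 7, 8}) = 5
G(29) = mex({0, 1, 2, 3, 5, 6, 7, 8, 9}) = 4
G(30) = mex({0, 1, 2, 3, 4, 5, 6, 9, 10}) = 7
G(31) = mex({0, 1, 3, 4, 5, 7, 10, 11}) = 2
G(32) = mex({0, 2, 3, 4, 5, 6, 7, 9, 11}) = 1
G(33) = mex({0, 1, 2, 3, 4, 5, 6, 7, 9, 12}) = 8
G(34) = mex({0, 1, 2, 3, 4, 5, 7, 8, 11, 12}) = 6
G(35) = mex({0, 1, 2, 3, 4, 5, 6, 8, 9, 10, 11}) = 7
G(36) = mex({0, 1, 2, 3, 5, 6, 7, 9, 10}) = 4
G(37) = mex({0, 2, 3, 4, 6, 7, 9, 10, 11, 12}) = 1
G(38) = mex({0, 1, 3, 4, 5, 6, 7, 9, 10, 11, 12}) = 2
G(39) = mex({0, 1, 2, 4, 5, 6, 7, 9, 10, 12, 14}) = 3
G(40) = mex({0, 2, 3, 4, 6, 7, 11, 12, 14}) = 1
G(41) = mex({0, 1, 2, 3, 5, 6, 7, 9, 10, 11, 12}) = 4
G(42) = mex({0, 1, 2, 3, 4, 5, 6, 9, 10}) = 7
G(43) = mex({0, 1, 3, 4, 5, 7, 9, 10, 12, 15}) = 2
G(44) = mex({0, 2, 3, 4, 5, 6, 7, 9, 10, 12, 15}) = 1
G(45) = mex({0, 1, 2, 3, 4, 5, 6, 7, 9, 10, 12, 14}) = 8
G(46) = mex({0, 1, 3, 4, 5, 7, 8, 11, 12, 14}) = 2
G(47) = mex({0, 1, 2, 3, 4, 5, 6, 8, 9, 10, 11, 12}) = 7
G(48) = mex({0, 1, 2, 3, 5, 6, 7, 9, 10}) = 4
G(49) = mex({0, 2, 3, 4, 6, 7, 9, 10, 11, 12, 15}) = 1
G(50) = mex({0, 1, 4, 5, 6, 7, 9, 11, 12, 14, 15}) = 2
G(51) = mex({0, 1, 2, 3, 4, 5, 6, 7, 9, 12, 14, 15}) = 8
Therefore G(51) = 8.

8


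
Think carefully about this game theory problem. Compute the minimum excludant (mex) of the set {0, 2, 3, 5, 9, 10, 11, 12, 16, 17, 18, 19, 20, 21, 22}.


Set = {0, 2, 3, 5, 9, 10, 11, 12, 16, 17, 18, 19, 20, 21, 22}
0 is in the set.
1 is NOT in the set. This is the mex.
mex = 1

1


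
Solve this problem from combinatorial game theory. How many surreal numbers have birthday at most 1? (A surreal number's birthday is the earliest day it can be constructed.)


Day 0: {|} = 0 is born. Count = 1.
Day n: the number of surreal numbers born by day n is 2^(n+1) - 1.
By day 0: 2^1 - 1 = 1
By day 1: 2^2 - 1 = 3
By day 1: 3 surreal numbers.

3


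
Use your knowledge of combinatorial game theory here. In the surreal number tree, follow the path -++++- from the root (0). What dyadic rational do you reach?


Sign expansion: -++++-
Rule: track bounds (lo, hi), initially (-inf, +inf). On '+', the current value becomes lo and we move to the simplest number in (value, hi): value + 1 if hi = +inf, otherwise the midpoint (value + hi)/2. On '-', the current value becomes hi and we move to value - 1 if lo = -inf, otherwise the midpoint (lo + value)/2.
Start at 0.
Step 1: sign = -, move left. Bounds: (-inf, 0). Value = -1
Step 2: sign = +, move right. Bounds: (-1, 0). Value = -1/2
Step 3: sign = +, move right. Bounds: (-1/2, 0). Value = -1/4
Step 4: sign = +, move right. Bounds: (-1/4, 0). Value = -1/8
Step 5: sign = +, move right. Bounds: (-1/8, 0). Value = -1/16
Step 6: sign = -, move left. Bounds: (-1/8, -1/16). Value = -3/32
The surreal number with sign expansion -++++- is -3/32.

-3/32


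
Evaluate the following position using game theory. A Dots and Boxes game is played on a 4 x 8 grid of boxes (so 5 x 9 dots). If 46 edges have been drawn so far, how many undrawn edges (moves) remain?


Grid: 4 x 8 boxes, i.e. 5 rows and 9 columns of dots.
Horizontal edges: (rows + 1) * cols = 5 * 8 = 40
Vertical edges: rows * (cols + 1) = 4 * 9 = 36
Total edges: 40 + 36 = 76
Edges drawn: 46
Remaining: 76 - 46 = 30

30


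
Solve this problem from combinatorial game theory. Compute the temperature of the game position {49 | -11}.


The game is {49 | -11}, a switch {a | b} with numbers a > b.
Cooling {a | b} by t gives {a - t | b + t}, which stops being hot when a - t = b + t, i.e. at t = (a - b)/2. So the temperature of a switch is (a - b)/2.
Temperature = (Left option - Right option) / 2
= (49 - (-11)) / 2
= 60 / 2
= 30

30


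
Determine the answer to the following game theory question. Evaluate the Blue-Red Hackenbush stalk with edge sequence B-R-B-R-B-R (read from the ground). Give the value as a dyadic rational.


Edges (from ground): B-R-B-R-B-R
By Berlekamp's sign-expansion rule, a Blue-Red Hackenbush stalk has the value of the surreal number whose sign sequence is the edge sequence with B -> + and R -> -.
Sign sequence: +-+-+-
Trace the sign expansion in the surreal number tree, starting from 0:
Edge 1: B (sign +) -> bounds (0, +inf), value = 1
Edge 2: R (sign -) -> bounds (0, 1), value = 1/2
Edge 3: B (sign +) -> bounds (1/2, 1), value = 3/4
Edge 4: R (sign -) -> bounds (1/2, 3/4), value = 5/8
Edge 5: B (sign +) -> bounds (5/8, 3/4), value = 11/16
Edge 6: R (sign -) -> bounds (5/8, 11/16), value = 21/32
Game value = 21/32

21/32


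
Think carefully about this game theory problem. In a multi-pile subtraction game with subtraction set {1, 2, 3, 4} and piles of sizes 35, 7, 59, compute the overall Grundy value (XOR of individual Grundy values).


Subtraction set: {1, 2, 3, 4}
For this subtraction set, G(n) = n mod 5 (period = max + 1 = 5).
Pile 1 (size 35): G(35) = 35 mod 5 = 0
Pile 2 (size 7): G(7) = 7 mod 5 = 2
Pile 3 (size 59): G(59) = 59 mod 5 = 4
Total Grundy value = XOR of all: 0 XOR 2 XOR 4 = 6

6


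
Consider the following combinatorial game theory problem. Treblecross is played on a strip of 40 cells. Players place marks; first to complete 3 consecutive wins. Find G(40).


Treblecross: place X on empty cells; 3-in-a-row wins.
Playing within two cells of an existing X lets the opponent win at once, so sensible play treats the cells i-2..i+2 around each X as dead. The player left with no safe cell loses, so this is a normal-play take-away game on strips of safe cells.
Placing X at cell i (0-indexed) of a strip of k safe cells leaves independent strips of sizes max(0, i-2) and max(0, k-i-3). Hence G(k) = mex{ G(max(0,i-2)) XOR G(max(0,k-i-3)) : 0 <= i < k }, with G(0) = 0.
G(1): splits (0,0):0^0=0 -> mex({0}) = 1
G(2): splits (0,0):0^0=0 -> mex({0}) = 1
G(3): splits (0,0):0^0=0 -> mex({0}) = 1
G(4): splits (0,1):0^1=1 (0,0):0^0=0 -> mex({0, 1}) = 2
G(5): splits (0,2):0^1=1 (0,1):0^1=1 (0,0):0^0=0 -> mex({0, 1}) = 2
G(6) = mex({1}) = 0
G(7) = mex({0, 1, 2}) = 3
G(8) = mex({0, 1, 2}) = 3
G(9) = mex({0, 2}) = 1
G(10) = mex({0, 2, 3}) = 1
G(11) = mex({0, 3}) = 1
G(12) = mex({1, 3}) = 0
G(13) = mex({0, 1, 2, 3}) = 4
G(14) = mex({0, 1, 2}) = 3
G(15) = mex({0, 1, 2}) = 3
G(16) = mex({0, 1, 2, 4}) = 3
G(17) = mex({0, 1, 3, 4}) = 2
G(18) = mex({0, 1, 3, 4}) = 2
G(19) = mex({0, 1, 3, 5}) = 2
G(20) = mex({0, 1, 2, 3, 5}) = 4
G(21) = mex({0, 1, 2, 3, 5}) = 4
G(22) = mex({1, 2, 6}) = 0
G(23) = mex({0, 1, 2, 3, 4, 6}) = 5
G(24) = mex({0, 1, 2, 3, 4}) = 5
G(25) = mex({0, 1, 3, 4, 7}) = 2
G(26) = mex({0, 1, 3, 4, 5, 7}) = 2
G(27) = mex({0, 1, 3, 5}) = 2
G(28) = mex({0, 1, 2, 5}) = 3
G(29) = mex({0, 1, 2, 4, 5, 6}) = 3
G(30) = mex({1, 2, 4, 6}) = 0
G(31) = mex({0, 1, 2, 3, 4, 6}) = 5
G(32) = mex({1, 2, 3, 4, 7}) = 0
G(33) = mex({0, 3, 7}) = 1
G(34) = mex({0, 2, 3, 5, 7}) = 1
G(35) = mex({0, 2, 3, 5, 6}) = 1
G(36) = mex({0, 1, 2, 5, 6}) = 3
G(37) = mex({0, 1, 2, 4, 5, 6}) = 3
G(38) = mex({0, 1, 2, 4}) = 3
G(39) = mex({0, 1, 2, 3, 4, 7}) = 5
G(40) = mex({0, 1, 2, 3, 4, 5, 7}) = 6
Therefore G(40) = 6.

6


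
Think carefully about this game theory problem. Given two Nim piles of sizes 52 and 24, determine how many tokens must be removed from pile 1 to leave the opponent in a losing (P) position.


Piles: 52 and 24
Current XOR: 52 XOR 24 = 44 (non-zero, so this is an N-position).
To make the XOR zero, we need to find a move that balances the piles.
For pile 1 (size 52): target = 52 XOR 44 = 24
We reduce pile 1 from 52 to 24.
Tokens removed: 52 - 24 = 28
Verification: 24 XOR 24 = 0

28


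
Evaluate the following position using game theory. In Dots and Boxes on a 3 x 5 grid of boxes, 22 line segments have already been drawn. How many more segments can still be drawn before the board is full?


Grid: 3 x 5 boxes, i.e. 4 rows and 6 columns of dots.
Horizontal edges: (rows + 1) * cols = 4 * 5 = 20
Vertical edges: rows * (cols + 1) = 3 * 6 = 18
Total edges: 20 + 18 = 38
Edges drawn: 22
Remaining: 38 - 22 = 16

16


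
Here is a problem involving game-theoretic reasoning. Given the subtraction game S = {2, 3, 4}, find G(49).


The subtraction set is S = {2, 3, 4}.
G(k) = mex{ G(k - s) : s in S, s <= k }. We compute iteratively: G(0) = 0.
G(1) = mex({}) = 0
G(2) = mex({0}) = 1
G(3) = mex({0}) = 1
G(4) = mex({0, 1}) = 2
G(5) = mex({0, 1}) = 2
G(6) = mex({1, 2}) = 0
G(7) = mex({1, 2}) = 0
G(8) = mex({0, 2}) = 1
G(9) = mex({0, 2}) = 1
Observe that G(6)..G(9) = 0, 0, 1, 1 repeats G(0)..G(3) = 0, 0, 1, 1.
For k >= max(S) = 4, G(k) is determined by the previous 4 values G(k-4)..G(k-1); a window of 4 consecutive values has recurred shifted by 6, so by induction G(k + 6) = G(k) for all k >= 0: the sequence is periodic from the start with period 6.
One period: G(0..5) = 0, 0, 1, 1, 2, 2.
49 mod 6 = 1, so G(49) = G(1) = 0.

0


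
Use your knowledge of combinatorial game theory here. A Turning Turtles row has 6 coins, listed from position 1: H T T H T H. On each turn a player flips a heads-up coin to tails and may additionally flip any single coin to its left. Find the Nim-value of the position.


Coins: H T T H T H
Key fact: a single head at position k behaves exactly like a Nim heap of size k (turning it to T and optionally flipping a coin at j < k corresponds to moving the heap from k to j, or to 0), and heads combine as a disjunctive sum (two heads at the same place would cancel, matching j XOR j = 0). So the Nim-value is the XOR of the 1-indexed positions of the heads.
Face-up positions (1-indexed): [1, 4, 6]
XOR 0 with 1: 0 XOR 1 = 1
XOR 1 with 4: 1 XOR 4 = 5
XOR 5 with 6: 5 XOR 6 = 3
Nim-value = 3

3


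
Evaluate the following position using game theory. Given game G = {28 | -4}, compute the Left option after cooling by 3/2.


Original game: {28 | -4} (a switch {a | b} with a > b).
Cooling by t (for t below the temperature (a - b)/2 = 16) taxes each move by t: {a | b} cooled by t is {a - t | b + t}.
Cooling amount: t = 3/2
Cooled Left option: 28 - 3/2 = 53/2
Cooled Right option: -4 + 3/2 = -5/2
Cooled game: {53/2 | -5/2}
Left option = 53/2

53/2


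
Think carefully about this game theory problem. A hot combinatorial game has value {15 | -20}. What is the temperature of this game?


The game is {15 | -20}, a switch {a | b} with numbers a > b.
Cooling {a | b} by t gives {a - t | b + t}, which stops being hot when a - t = b + t, i.e. at t = (a - b)/2. So the temperature of a switch is (a - b)/2.
Temperature = (Left option - Right option) / 2
= (15 - (-20)) / 2
= 35 / 2
= 35/2

35/2


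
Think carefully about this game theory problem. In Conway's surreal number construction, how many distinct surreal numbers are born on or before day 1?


Day 0: {|} = 0 is born. Count = 1.
Day n: the number of surreal numbers born by day n is 2^(n+1) - 1.
By day 0: 2^1 - 1 = 1
By day 1: 2^2 - 1 = 3
By day 1: 3 surreal numbers.

3


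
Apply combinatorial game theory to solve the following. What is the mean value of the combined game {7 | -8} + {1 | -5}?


G1 = {7 | -8}, G2 = {1 | -5}
Each is a switch {a | b} with numbers a > b; its mean value is (a + b)/2, and mean value is additive over game sums: m(G1 + G2) = m(G1) + m(G2).
Mean of G1 = (7 + (-8))/2 = -1/2 = -1/2
Mean of G2 = (1 + (-5))/2 = -4/2 = -2
Mean of G1 + G2 = -1/2 + -2 = -5/2

-5/2


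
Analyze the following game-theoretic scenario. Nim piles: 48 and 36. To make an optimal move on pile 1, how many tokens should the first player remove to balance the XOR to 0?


Piles: 48 and 36
Current XOR: 48 XOR 36 = 20 (non-zero, so this is an N-position).
To make the XOR zero, we need to find a move that balances the piles.
For pile 1 (size 48): target = 48 XOR 20 = 36
We reduce pile 1 from 48 to 36.
Tokens removed: 48 - 36 = 12
Verification: 36 XOR 36 = 0

12


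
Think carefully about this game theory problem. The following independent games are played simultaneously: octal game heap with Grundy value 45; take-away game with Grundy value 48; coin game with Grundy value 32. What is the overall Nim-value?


By the Sprague-Grundy theorem, the Grundy value of a sum of games is the XOR of individual Grundy values.
octal game heap: Grundy value = 45. Running XOR: 0 XOR 45 = 45
take-away game: Grundy value = 48. Running XOR: 45 XOR 48 = 29
coin game: Grundy value = 32. Running XOR: 29 XOR 32 = 61
The combined Grundy value is 61.

61


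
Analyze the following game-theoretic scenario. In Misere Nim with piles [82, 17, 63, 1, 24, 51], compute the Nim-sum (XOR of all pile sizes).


We need the XOR (exclusive or) of all pile sizes.
After XOR-ing pile 1 (size 82): 0 XOR 82 = 82
After XOR-ing pile 2 (size 17): 82 XOR 17 = 67
After XOR-ing pile 3 (size 63): 67 XOR 63 = 124
After XOR-ing pile 4 (size 1): 124 XOR 1 = 125
After XOR-ing pile 5 (size 24): 125 XOR 24 = 101
After XOR-ing pile 6 (size 51): 101 XOR 51 = 86
The Nim-value of this position is 86.

86


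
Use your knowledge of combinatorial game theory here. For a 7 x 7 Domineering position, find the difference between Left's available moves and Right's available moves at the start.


Board is 7 x 7 (rows x cols).
Left (vertical) placements: (rows-1) * cols = 6 * 7 = 42
Right (horizontal) placements: rows * (cols-1) = 7 * 6 = 42
Advantage = Left - Right = 42 - 42 = 0

0


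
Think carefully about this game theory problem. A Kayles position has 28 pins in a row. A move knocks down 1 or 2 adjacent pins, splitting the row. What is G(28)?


Kayles: a move removes 1 or 2 adjacent pins from a contiguous row.
Removing pins from a row of k leaves two independent rows (a, b) with a + b = k - 1 (one pin) or a + b = k - 2 (two pins); an end removal gives a = 0.
By Sprague-Grundy, G(k) = mex{ G(a) XOR G(b) } over all these splits. G(0) = 0.
G(1): splits (0,0):0^0=0 -> mex({0}) = 1
G(2): splits (0,1):0^1=1 (0,0):0^0=0 -> mex({0, 1}) = 2
G(3): splits (0,2):0^2=2 (1,1):1^1=0 (0,1):0^1=1 -> mex({0, 1, 2}) = 3
G(4): splits (0,3):0^3=3 (1,2):1^2=3 (0,2):0^2=2 (1,1):1^1=0 -> mex({0, 2, 3}) = 1
G(5): splits (0,4):0^1=1 (1,3):1^3=2 (2,2):2^2=0 (0,3):0^3=3 (1,2):1^2=3 -> mex({0, 1, 2, 3}) = 4
G(6) = mex({0, 1, 2, 4}) = 3
G(7) = mex({0, 1, 3, 4, 5}) = 2
G(8) = mex({0, 2, 3, 5, 6}) = 1
G(9) = mex({0, 1, 2, 3, 6, 7}) = 4
G(10) = mex({0, 1, 3, 4, 5, 7}) = 2
G(11) = mex({0, 1, 2, 3, 4, 5}) = 6
G(12) = mex({0, 1, 2, 3, 5, 6, 7}) = 4
G(13) = mex({0, 2, 3, 4, 6, 7}) = 1
G(14) = mex({0, 1, 4, 5, 6, 7}) = 2
G(15) = mex({0, 1, 2, 3, 4, 5, 6}) = 7
G(16) = mex({0, 2, 3, 5, 6, 7}) = 1
G(17) = mex({0, 1, 2, 3, 5, 6, 7}) = 4
G(18) = mex({0, 1, 2, 4, 5, 6}) = 3
G(19) = mex({0, 1, 3, 4, 5, 7}) = 2
G(20) = mex({0, 2, 3, 4, 5, 6, 7}) = 1
G(21) = mex({0, 1, 2, 3, 5, 6, 7}) = 4
G(22) = mex({0, 1, 2, 3, 4, 5, 7}) = 6
G(23) = mex({0, 1, 2, 3, 4, 5, 6}) = 7
G(24) = mex({0, 1, 2, 3, 5, 6, 7}) = 4
G(25) = mex({0, 2, 3, 4, 6, 7}) = 1
G(26) = mex({0, 1, 3, 4, 5, 6, 7}) = 2
G(27) = mex({0, 1, 2, 3, 4, 5, 6, 7}) = 8
G(28) = mex({0, 1, 2, 3, 4, 6, 7, 8}) = 5
Therefore G(28) = 5.

5


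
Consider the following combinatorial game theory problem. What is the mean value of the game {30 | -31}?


Game = {30 | -31}, a switch {a | b} with numbers a > b.
Its thermograph has left wall a - t and right wall b + t, which meet at t = (a - b)/2, where both equal (a + b)/2. So the mast (mean value) is at (a + b)/2.
Mean = (30 + (-31))/2 = -1/2 = -1/2

-1/2


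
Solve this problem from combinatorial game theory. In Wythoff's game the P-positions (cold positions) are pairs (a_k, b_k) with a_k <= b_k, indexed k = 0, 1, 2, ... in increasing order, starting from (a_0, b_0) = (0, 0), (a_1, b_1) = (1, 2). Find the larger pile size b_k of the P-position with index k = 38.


By Wythoff's theorem, a_k = floor(k * phi) and b_k = floor(k * phi^2) = a_k + k, where phi = (1 + sqrt(5))/2 is the golden ratio.
phi = (1 + sqrt(5))/2 = 1.618034
phi^2 = phi + 1 = 2.618034
k = 38
k * phi^2 = 38 * 2.618034 = 99.485292
b_38 = floor(k * phi^2) = 99 (check: a_38 + k = 61 + 38 = 99)

99


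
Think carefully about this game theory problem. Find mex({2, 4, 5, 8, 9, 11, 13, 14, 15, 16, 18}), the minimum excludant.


Set = {2, 4, 5, 8, 9, 11, 13, 14, 15, 16, 18}
0 is NOT in the set. This is the mex.
mex = 0

0


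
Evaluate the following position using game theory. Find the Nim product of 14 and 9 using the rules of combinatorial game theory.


Nim multiplication is bilinear over XOR: (u XOR v) * w = (u*w) XOR (v*w).
So we split each operand into its bit components and XOR the pairwise Nim products.
14 = 2 + 4 + 8 (as XOR of powers of 2).
9 = 1 + 8 (as XOR of powers of 2).
Using the standard Nim-product table on single bits:
  2*2 = 3,   2*4 = 8,   2*8 = 12,
  4*4 = 6,   4*8 = 11,  8*8 = 13,
and  1*x = x (identity), k*l = l*k (commutative).
Pairwise Nim products:
  2 * 1 = 2
  2 * 8 = 12
  4 * 1 = 4
  4 * 8 = 11
  8 * 1 = 8
  8 * 8 = 13
XOR them: 2 XOR 12 XOR 4 XOR 11 XOR 8 XOR 13 = 4.
Result: 14 * 9 = 4 (in Nim).

4


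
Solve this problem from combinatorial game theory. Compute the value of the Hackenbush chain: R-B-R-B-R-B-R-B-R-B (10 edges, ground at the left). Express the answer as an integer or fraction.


Edges (from ground): R-B-R-B-R-B-R-B-R-B
By Berlekamp's sign-expansion rule, a Blue-Red Hackenbush stalk has the value of the surreal number whose sign sequence is the edge sequence with B -> + and R -> -.
Sign sequence: -+-+-+-+-+
Trace the sign expansion in the surreal number tree, starting from 0:
Edge 1: R (sign -) -> bounds (-inf, 0), value = -1
Edge 2: B (sign +) -> bounds (-1, 0), value = -1/2
Edge 3: R (sign -) -> bounds (-1, -1/2), value = -3/4
Edge 4: B (sign +) -> bounds (-3/4, -1/2), value = -5/8
Edge 5: R (sign -) -> bounds (-3/4, -5/8), value = -11/16
Edge 6: B (sign +) -> bounds (-11/16, -5/8), value = -21/32
Edge 7: R (sign -) -> bounds (-11/16, -21/32), value = -43/64
Edge 8: B (sign +) -> bounds (-43/64, -21/32), value = -85/128
Edge 9: R (sign -) -> bounds (-43/64, -85/128), value = -171/256
Edge 10: B (sign +) -> bounds (-171/256, -85/128), value = -341/512
Game value = -341/512

-341/512


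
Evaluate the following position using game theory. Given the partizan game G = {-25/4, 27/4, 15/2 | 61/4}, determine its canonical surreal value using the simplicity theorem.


Left options: {-25/4, 27/4, 15/2}, max = 15/2
Right options: {61/4}, min = 61/4
All options are numbers and max(Left) < min(Right), so by the simplicity theorem the value is the simplest (earliest-born) number strictly between 15/2 and 61/4.
Integers 8 through 15 all lie strictly between 15/2 and 61/4.
Among integers, the simplest (lowest birthday = smallest |n|; 0 is born on day 0, +-n on day n) is 8.
No non-integer in the interval can be simpler: if x is a non-integer in the interval, then floor(x) or ceil(x) also lies in the interval (the interval contains an integer), and both are proper prefixes of x's sign expansion, i.e. born earlier. So the game value is 8.
Game value = 8

8


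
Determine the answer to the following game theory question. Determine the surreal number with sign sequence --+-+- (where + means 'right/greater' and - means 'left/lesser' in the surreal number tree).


Sign expansion: --+-+-
Rule: track bounds (lo, hi), initially (-inf, +inf). On '+', the current value becomes lo and we move to the simplest number in (value, hi): value + 1 if hi = +inf, otherwise the midpoint (value + hi)/2. On '-', the current value becomes hi and we move to value - 1 if lo = -inf, otherwise the midpoint (lo + value)/2.
Start at 0.
Step 1: sign = -, move left. Bounds: (-inf, 0). Value = -1
Step 2: sign = -, move left. Bounds: (-inf, -1). Value = -2
Step 3: sign = +, move right. Bounds: (-2, -1). Value = -3/2
Step 4: sign = -, move left. Bounds: (-2, -3/2). Value = -7/4
Step 5: sign = +, move right. Bounds: (-7/4, -3/2). Value = -13/8
Step 6: sign = -, move left. Bounds: (-7/4, -13/8). Value = -27/16
The surreal number with sign expansion --+-+- is -27/16.

-27/16


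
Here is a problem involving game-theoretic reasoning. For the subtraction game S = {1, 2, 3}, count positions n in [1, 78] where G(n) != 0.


Subtraction set S = {1, 2, 3}, so G(n) = n mod 4.
G(n) = 0 when n is a multiple of 4.
Multiples of 4 in [1, 78]: 19
N-positions (nonzero Grundy) = 78 - 19 = 59

59


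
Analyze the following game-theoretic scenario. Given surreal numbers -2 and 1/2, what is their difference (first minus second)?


x = -2, y = 1/2
Converting to common denominator: 2
x = -4/2, y = 1/2
x - y = -2 - 1/2 = -5/2

-5/2


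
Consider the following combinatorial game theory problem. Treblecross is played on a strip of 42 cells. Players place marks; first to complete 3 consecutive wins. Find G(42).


Treblecross: place X on empty cells; 3-in-a-row wins.
Playing within two cells of an existing X lets the opponent win at once, so sensible play treats the cells i-2..i+2 around each X as dead. The player left with no safe cell loses, so this is a normal-play take-away game on strips of safe cells.
Placing X at cell i (0-indexed) of a strip of k safe cells leaves independent strips of sizes max(0, i-2) and max(0, k-i-3). Hence G(k) = mex{ G(max(0,i-2)) XOR G(max(0,k-i-3)) : 0 <= i < k }, with G(0) = 0.
G(1): splits (0,0):0^0=0 -> mex({0}) = 1
G(2): splits (0,0):0^0=0 -> mex({0}) = 1
G(3): splits (0,0):0^0=0 -> mex({0}) = 1
G(4): splits (0,1):0^1=1 (0,0):0^0=0 -> mex({0, 1}) = 2
G(5): splits (0,2):0^1=1 (0,1):0^1=1 (0,0):0^0=0 -> mex({0, 1}) = 2
G(6) = mex({1}) = 0
G(7) = mex({0, 1, 2}) = 3
G(8) = mex({0, 1, 2}) = 3
G(9) = mex({0, 2}) = 1
G(10) = mex({0, 2, 3}) = 1
G(11) = mex({0, 3}) = 1
G(12) = mex({1, 3}) = 0
G(13) = mex({0, 1, 2, 3}) = 4
G(14) = mex({0, 1, 2}) = 3
G(15) = mex({0, 1, 2}) = 3
G(16) = mex({0, 1, 2, 4}) = 3
G(17) = mex({0, 1, 3, 4}) = 2
G(18) = mex({0, 1, 3, 4}) = 2
G(19) = mex({0, 1, 3, 5}) = 2
G(20) = mex({0, 1, 2, 3, 5}) = 4
G(21) = mex({0, 1, 2, 3, 5}) = 4
G(22) = mex({1, 2, 6}) = 0
G(23) = mex({0, 1, 2, 3, 4, 6}) = 5
G(24) = mex({0, 1, 2, 3, 4}) = 5
G(25) = mex({0, 1, 3, 4, 7}) = 2
G(26) = mex({0, 1, 3, 4, 5, 7}) = 2
G(27) = mex({0, 1, 3, 5}) = 2
G(28) = mex({0, 1, 2, 5}) = 3
G(29) = mex({0, 1, 2, 4, 5, 6}) = 3
G(30) = mex({1, 2, 4, 6}) = 0
G(31) = mex({0, 1, 2, 3, 4, 6}) = 5
G(32) = mex({1, 2, 3, 4, 7}) = 0
G(33) = mex({0, 3, 7}) = 1
G(34) = mex({0, 2, 3, 5, 7}) = 1
G(35) = mex({0, 2, 3, 5, 6}) = 1
G(36) = mex({0, 1, 2, 5, 6}) = 3
G(37) = mex({0, 1, 2, 4, 5, 6}) = 3
G(38) = mex({0, 1, 2, 4}) = 3
G(39) = mex({0, 1, 2, 3, 4, 7}) = 5
G(40) = mex({0, 1, 2, 3, 4, 5, 7}) = 6
G(41) = mex({0, 1, 2, 3, 5, 7}) = 4
G(42) = mex({0, 1, 2, 3, 5, 6, 7}) = 4
Therefore G(42) = 4.

4


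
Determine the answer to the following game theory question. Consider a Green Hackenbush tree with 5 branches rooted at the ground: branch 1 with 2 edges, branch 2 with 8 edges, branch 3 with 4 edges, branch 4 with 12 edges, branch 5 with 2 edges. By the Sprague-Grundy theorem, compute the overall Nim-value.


The tree has 5 branches from the ground vertex.
In Green Hackenbush, the Nim-value of a simple path of length k is k.
Branch 1: length 2, Nim-value = 2
Branch 2: length 8, Nim-value = 8
Branch 3: length 4, Nim-value = 4
Branch 4: length 12, Nim-value = 12
Branch 5: length 2, Nim-value = 2
Total Nim-value = XOR of all branch values:
0 XOR 2 = 2
2 XOR 8 = 10
10 XOR 4 = 14
14 XOR 12 = 2
2 XOR 2 = 0
Nim-value of the tree = 0

0


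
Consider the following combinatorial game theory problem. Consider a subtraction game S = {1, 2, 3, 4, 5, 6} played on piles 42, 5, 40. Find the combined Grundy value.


Subtraction set: {1, 2, 3, 4, 5, 6}
For this subtraction set, G(n) = n mod 7 (period = max + 1 = 7).
Pile 1 (size 42): G(42) = 42 mod 7 = 0
Pile 2 (size 5): G(5) = 5 mod 7 = 5
Pile 3 (size 40): G(40) = 40 mod 7 = 5
Total Grundy value = XOR of all: 0 XOR 5 XOR 5 = 0

0


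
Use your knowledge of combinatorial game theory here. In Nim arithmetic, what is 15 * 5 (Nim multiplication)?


Nim multiplication is bilinear over XOR: (u XOR v) * w = (u*w) XOR (v*w).
So we split each operand into its bit components and XOR the pairwise Nim products.
15 = 1 + 2 + 4 + 8 (as XOR of powers of 2).
5 = 1 + 4 (as XOR of powers of 2).
Using the standard Nim-product table on single bits:
  2*2 = 3,   2*4 = 8,   2*8 = 12,
  4*4 = 6,   4*8 = 11,  8*8 = 13,
and  1*x = x (identity), k*l = l*k (commutative).
Pairwise Nim products:
  1 * 1 = 1
  1 * 4 = 4
  2 * 1 = 2
  2 * 4 = 8
  4 * 1 = 4
  4 * 4 = 6
  8 * 1 = 8
  8 * 4 = 11
XOR them: 1 XOR 4 XOR 2 XOR 8 XOR 4 XOR 6 XOR 8 XOR 11 = 14.
Result: 15 * 5 = 14 (in Nim).

14


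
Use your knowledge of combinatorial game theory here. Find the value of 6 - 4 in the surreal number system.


x = 6, y = 4
x - y = 6 - 4 = 2

2


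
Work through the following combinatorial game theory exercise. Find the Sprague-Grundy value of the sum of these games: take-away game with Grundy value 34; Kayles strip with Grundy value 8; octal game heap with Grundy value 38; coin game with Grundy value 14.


By the Sprague-Grundy theorem, the Grundy value of a sum of games is the XOR of individual Grundy values.
take-away game: Grundy value = 34. Running XOR: 0 XOR 34 = 34
Kayles strip: Grundy value = 8. Running XOR: 34 XOR 8 = 42
octal game heap: Grundy value = 38. Running XOR: 42 XOR 38 = 12
coin game: Grundy value = 14. Running XOR: 12 XOR 14 = 2
The combined Grundy value is 2.

2


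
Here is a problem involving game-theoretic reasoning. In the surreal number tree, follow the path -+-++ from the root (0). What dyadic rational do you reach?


Sign expansion: -+-++
Rule: track bounds (lo, hi), initially (-inf, +inf). On '+', the current value becomes lo and we move to the simplest number in (value, hi): value + 1 if hi = +inf, otherwise the midpoint (value + hi)/2. On '-', the current value becomes hi and we move to value - 1 if lo = -inf, otherwise the midpoint (lo + value)/2.
Start at 0.
Step 1: sign = -, move left. Bounds: (-inf, 0). Value = -1
Step 2: sign = +, move right. Bounds: (-1, 0). Value = -1/2
Step 3: sign = -, move left. Bounds: (-1, -1/2). Value = -3/4
Step 4: sign = +, move right. Bounds: (-3/4, -1/2). Value = -5/8
Step 5: sign = +, move right. Bounds: (-5/8, -1/2). Value = -9/16
The surreal number with sign expansion -+-++ is -9/16.

-9/16


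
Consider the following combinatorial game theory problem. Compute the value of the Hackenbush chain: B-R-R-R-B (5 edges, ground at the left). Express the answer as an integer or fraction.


Edges (from ground): B-R-R-R-B
By Berlekamp's sign-expansion rule, a Blue-Red Hackenbush stalk has the value of the surreal number whose sign sequence is the edge sequence with B -> + and R -> -.
Sign sequence: +---+
Trace the sign expansion in the surreal number tree, starting from 0:
Edge 1: B (sign +) -> bounds (0, +inf), value = 1
Edge 2: R (sign -) -> bounds (0, 1), value = 1/2
Edge 3: R (sign -) -> bounds (0, 1/2), value = 1/4
Edge 4: R (sign -) -> bounds (0, 1/4), value = 1/8
Edge 5: B (sign +) -> bounds (1/8, 1/4), value = 3/16
Game value = 3/16

3/16


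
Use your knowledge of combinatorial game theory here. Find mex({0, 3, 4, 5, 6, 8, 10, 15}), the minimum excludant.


Set = {0, 3, 4, 5, 6, 8, 10, 15}
0 is in the set.
1 is NOT in the set. This is the mex.
mex = 1

1


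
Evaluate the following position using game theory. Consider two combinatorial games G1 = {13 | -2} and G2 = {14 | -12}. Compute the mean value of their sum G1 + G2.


G1 = {13 | -2}, G2 = {14 | -12}
Each is a switch {a | b} with numbers a > b; its mean value is (a + b)/2, and mean value is additive over game sums: m(G1 + G2) = m(G1) + m(G2).
Mean of G1 = (13 + (-2))/2 = 11/2 = 11/2
Mean of G2 = (14 + (-12))/2 = 2/2 = 1
Mean of G1 + G2 = 11/2 + 1 = 13/2

13/2


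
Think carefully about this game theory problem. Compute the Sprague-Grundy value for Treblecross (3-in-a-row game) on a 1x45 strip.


Treblecross: place X on empty cells; 3-in-a-row wins.
Playing within two cells of an existing X lets the opponent win at once, so sensible play treats the cells i-2..i+2 around each X as dead. The player left with no safe cell loses, so this is a normal-play take-away game on strips of safe cells.
Placing X at cell i (0-indexed) of a strip of k safe cells leaves independent strips of sizes max(0, i-2) and max(0, k-i-3). Hence G(k) = mex{ G(max(0,i-2)) XOR G(max(0,k-i-3)) : 0 <= i < k }, with G(0) = 0.
G(1): splits (0,0):0^0=0 -> mex({0}) = 1
G(2): splits (0,0):0^0=0 -> mex({0}) = 1
G(3): splits (0,0):0^0=0 -> mex({0}) = 1
G(4): splits (0,1):0^1=1 (0,0):0^0=0 -> mex({0, 1}) = 2
G(5): splits (0,2):0^1=1 (0,1):0^1=1 (0,0):0^0=0 -> mex({0, 1}) = 2
G(6) = mex({1}) = 0
G(7) = mex({0, 1, 2}) = 3
G(8) = mex({0, 1, 2}) = 3
G(9) = mex({0, 2}) = 1
G(10) = mex({0, 2, 3}) = 1
G(11) = mex({0, 3}) = 1
G(12) = mex({1, 3}) = 0
G(13) = mex({0, 1, 2, 3}) = 4
G(14) = mex({0, 1, 2}) = 3
G(15) = mex({0, 1, 2}) = 3
G(16) = mex({0, 1, 2, 4}) = 3
G(17) = mex({0, 1, 3, 4}) = 2
G(18) = mex({0, 1, 3, 4}) = 2
G(19) = mex({0, 1, 3, 5}) = 2
G(20) = mex({0, 1, 2, 3, 5}) = 4
G(21) = mex({0, 1, 2, 3, 5}) = 4
G(22) = mex({1, 2, 6}) = 0
G(23) = mex({0, 1, 2, 3, 4, 6}) = 5
G(24) = mex({0, 1, 2, 3, 4}) = 5
G(25) = mex({0, 1, 3, 4, 7}) = 2
G(26) = mex({0, 1, 3, 4, 5, 7}) = 2
G(27) = mex({0, 1, 3, 5}) = 2
G(28) = mex({0, 1, 2, 5}) = 3
G(29) = mex({0, 1, 2, 4, 5, 6}) = 3
G(30) = mex({1, 2, 4, 6}) = 0
G(31) = mex({0, 1, 2, 3, 4, 6}) = 5
G(32) = mex({1, 2, 3, 4, 7}) = 0
G(33) = mex({0, 3, 7}) = 1
G(34) = mex({0, 2, 3, 5, 7}) = 1
G(35) = mex({0, 2, 3, 5, 6}) = 1
G(36) = mex({0, 1, 2, 5, 6}) = 3
G(37) = mex({0, 1, 2, 4, 5, 6}) = 3
G(38) = mex({0, 1, 2, 4}) = 3
G(39) = mex({0, 1, 2, 3, 4, 7}) = 5
G(40) = mex({0, 1, 2, 3, 4, 5, 7}) = 6
G(41) = mex({0, 1, 2, 3, 5, 7}) = 4
G(42) = mex({0, 1, 2, 3, 5, 6, 7}) = 4
G(43) = mex({0, 2, 3, 5, 6}) = 1
G(44) = mex({1, 2, 3, 4, 5, 6}) = 0
G(45) = mex({0, 1, 2, 3, 4, 6, 7}) = 5
Therefore G(45) = 5.

5


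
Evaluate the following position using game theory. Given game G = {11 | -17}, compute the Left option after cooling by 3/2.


Original game: {11 | -17} (a switch {a | b} with a > b).
Cooling by t (for t below the temperature (a - b)/2 = 14) taxes each move by t: {a | b} cooled by t is {a - t | b + t}.
Cooling amount: t = 3/2
Cooled Left option: 11 - 3/2 = 19/2
Cooled Right option: -17 + 3/2 = -31/2
Cooled game: {19/2 | -31/2}
Left option = 19/2

19/2


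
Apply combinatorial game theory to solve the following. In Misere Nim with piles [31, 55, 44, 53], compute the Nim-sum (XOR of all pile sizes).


We need the XOR (exclusive or) of all pile sizes.
After XOR-ing pile 1 (size 31): 0 XOR 31 = 31
After XOR-ing pile 2 (size 55): 31 XOR 55 = 40
After XOR-ing pile 3 (size 44): 40 XOR 44 = 4
After XOR-ing pile 4 (size 53): 4 XOR 53 = 49
The Nim-value of this position is 49.

49
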